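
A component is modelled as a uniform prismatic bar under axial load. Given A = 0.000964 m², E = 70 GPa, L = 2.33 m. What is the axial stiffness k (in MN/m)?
Model: a uniform prismatic bar under axial load, so k = (A·E) / L.
Convert to SI units:
  E = 70 GPa = 7 × 10¹⁰ Pa
Substitute:
  k = (0.000964 × (7 × 10¹⁰)) / 2.33
  k = 2.896 × 10⁷ N/m
Convert: k = 2.896 × 10⁷ N/m = 28.96 MN/m
Final answer: k = 28.96 MN/m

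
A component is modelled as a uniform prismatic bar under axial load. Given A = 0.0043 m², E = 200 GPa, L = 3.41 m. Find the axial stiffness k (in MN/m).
Model: a uniform prismatic bar under axial load, so k = (A·E) / L.
Convert to SI units:
  E = 200 GPa = 2 × 10¹¹ Pa
Substitute:
  k = (0.0043 × (2 × 10¹¹)) / 3.41
  k = 2.522 × 10⁸ N/m
Convert: k = 2.522 × 10⁸ N/m = 252.2 MN/m
Final answer: k = 252.2 MN/m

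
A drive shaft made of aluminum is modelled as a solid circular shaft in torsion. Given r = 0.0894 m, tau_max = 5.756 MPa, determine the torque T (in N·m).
Model: a solid circular shaft in torsion, so tau_max = (2·T) / (π·r^3).
Solve for T: T = (π·tau_max·r^3) / 2.
Convert to SI units:
  tau_max = 5.756 MPa = 5.756 × 10⁶ Pa
Substitute:
  T = (π × (5.756 × 10⁶) × 0.0894^3) / 2
  T = 6460 N·m
Final answer: T = 6460 N·m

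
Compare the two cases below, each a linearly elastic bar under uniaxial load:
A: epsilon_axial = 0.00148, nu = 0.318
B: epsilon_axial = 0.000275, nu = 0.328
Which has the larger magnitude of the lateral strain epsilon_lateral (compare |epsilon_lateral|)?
Model: a linearly elastic bar under uniaxial load, so epsilon_lateral = -nu·epsilon_axial (SI units).
  A: epsilon_lateral = -(0.318 × 0.00148) = -0.0004706
  B: epsilon_lateral = -(0.328 × 0.000275) = -9.02 × 10⁻⁵
|epsilon_lateral|: A = 0.0004706, B = 9.02 × 10⁻⁵, so A is larger in magnitude.
Final answer: A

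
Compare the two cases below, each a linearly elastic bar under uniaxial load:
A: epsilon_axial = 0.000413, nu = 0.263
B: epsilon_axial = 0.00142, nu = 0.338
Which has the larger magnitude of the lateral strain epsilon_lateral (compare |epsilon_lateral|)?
Model: a linearly elastic bar under uniaxial load, so epsilon_lateral = -nu·epsilon_axial (SI units).
  A: epsilon_lateral = -(0.263 × 0.000413) = -0.0001086
  B: epsilon_lateral = -(0.338 × 0.00142) = -0.00048
|epsilon_lateral|: A = 0.0001086, B = 0.00048, so B is larger in magnitude.
Final answer: B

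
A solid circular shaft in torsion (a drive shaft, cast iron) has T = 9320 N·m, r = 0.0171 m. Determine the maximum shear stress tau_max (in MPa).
Model: a solid circular shaft in torsion, so tau_max = (2·T) / (π·r^3).
Substitute:
  tau_max = (2 × 9320) / (π × 0.0171^3)
  tau_max = 1.187 × 10⁹ Pa
Convert: tau_max = 1.187 × 10⁹ Pa = 1187 MPa
Final answer: tau_max = 1187 MPa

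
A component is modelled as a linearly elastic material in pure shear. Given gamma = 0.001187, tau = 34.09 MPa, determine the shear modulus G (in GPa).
Model: a linearly elastic material in pure shear, so tau = G·gamma.
Solve for G: G = tau / gamma.
Convert to SI units:
  tau = 34.09 MPa = 3.409 × 10⁷ Pa
Substitute:
  G = (3.409 × 10⁷) / 0.001187
  G = 2.872 × 10¹⁰ Pa
Convert: G = 2.872 × 10¹⁰ Pa = 28.72 GPa
Final answer: G = 28.72 GPa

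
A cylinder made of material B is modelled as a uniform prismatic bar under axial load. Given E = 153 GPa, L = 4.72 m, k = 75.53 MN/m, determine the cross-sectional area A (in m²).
Model: a uniform prismatic bar under axial load, so k = (A·E) / L.
Solve for A: A = (k·L) / E.
Convert to SI units:
  E = 153 GPa = 1.53 × 10¹¹ Pa
  k = 75.53 MN/m = 7.553 × 10⁷ N/m
Substitute:
  A = ((7.553 × 10⁷) × 4.72) / (1.53 × 10¹¹)
  A = 0.00233 m²
Final answer: A = 0.00233 m²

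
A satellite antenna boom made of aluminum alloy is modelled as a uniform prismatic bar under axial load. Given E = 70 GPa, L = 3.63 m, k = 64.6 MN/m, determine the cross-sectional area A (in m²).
Model: a uniform prismatic bar under axial load, so k = (A·E) / L.
Solve for A: A = (k·L) / E.
Convert to SI units:
  E = 70 GPa = 7 × 10¹⁰ Pa
  k = 64.6 MN/m = 6.46 × 10⁷ N/m
Substitute:
  A = ((6.46 × 10⁷) × 3.63) / (7 × 10¹⁰)
  A = 0.00335 m²
Final answer: A = 0.00335 m²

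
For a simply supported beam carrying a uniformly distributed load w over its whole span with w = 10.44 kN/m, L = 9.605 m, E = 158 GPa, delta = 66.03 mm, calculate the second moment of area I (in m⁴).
Model: a simply supported beam carrying a uniformly distributed load w over its whole span, so delta = (5·w·L^4) / (384·E·I).
Solve for I: I = (5·w·L^4) / (384·delta·E).
Convert to SI units:
  w = 10.44 kN/m = 10440 N/m
  E = 158 GPa = 1.58 × 10¹¹ Pa
  delta = 66.03 mm = 0.06603 m
Substitute:
  I = (5 × 10440 × 9.605^4) / (384 × 0.06603 × (1.58 × 10¹¹))
  I = 0.0001109 m⁴
Final answer: I = 0.0001109 m⁴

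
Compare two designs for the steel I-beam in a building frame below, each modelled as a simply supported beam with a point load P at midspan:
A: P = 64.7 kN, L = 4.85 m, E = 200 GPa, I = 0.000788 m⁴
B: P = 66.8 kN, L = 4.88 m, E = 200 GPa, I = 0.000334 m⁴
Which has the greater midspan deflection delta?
Model: a simply supported beam with a point load P at midspan, so delta = (P·L^3) / (48·E·I) (SI units).
  A: delta = (64700 × 4.85^3) / (48 × (2 × 10¹¹) × 0.000788) = 0.0009757 m = 0.9757 mm
  B: delta = (66800 × 4.88^3) / (48 × (2 × 10¹¹) × 0.000334) = 0.002421 m = 2.421 mm
2.421 mm > 0.9757 mm, so B is larger.
Final answer: B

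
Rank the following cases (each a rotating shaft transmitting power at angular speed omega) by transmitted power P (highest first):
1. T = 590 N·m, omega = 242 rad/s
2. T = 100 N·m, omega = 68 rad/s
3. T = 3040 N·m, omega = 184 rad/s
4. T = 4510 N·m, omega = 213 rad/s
Model: a rotating shaft transmitting power at angular speed omega, so P = T·omega (SI units).
  Case 1: P = 590 × 242 = 142800 W = 142.8 kW
  Case 2: P = 100 × 68 = 6800 W = 6.8 kW
  Case 3: P = 3040 × 184 = 559400 W = 559.4 kW
  Case 4: P = 4510 × 213 = 960600 W = 960.6 kW
Ordering: 960.6 kW (case 4) > 559.4 kW (case 3) > 142.8 kW (case 1) > 6.8 kW (case 2)
Final answer: 4, 3, 1, 2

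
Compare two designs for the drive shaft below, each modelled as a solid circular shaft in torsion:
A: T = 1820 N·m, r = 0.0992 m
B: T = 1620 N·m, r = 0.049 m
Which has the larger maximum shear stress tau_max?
Model: a solid circular shaft in torsion, so tau_max = (2·T) / (π·r^3) (SI units).
  A: tau_max = (2 × 1820) / (π × 0.0992^3) = 1.187 × 10⁶ Pa = 1.187 MPa
  B: tau_max = (2 × 1620) / (π × 0.049^3) = 8.766 × 10⁶ Pa = 8.766 MPa
8.766 MPa > 1.187 MPa, so B is larger.
Final answer: B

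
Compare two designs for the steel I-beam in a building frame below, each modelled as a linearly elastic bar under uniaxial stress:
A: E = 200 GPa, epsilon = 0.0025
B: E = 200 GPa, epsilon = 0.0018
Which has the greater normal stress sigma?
Model: a linearly elastic bar under uniaxial stress, so sigma = E·epsilon (SI units).
  A: sigma = (2 × 10¹¹) × 0.0025 = 5 × 10⁸ Pa = 500 MPa
  B: sigma = (2 × 10¹¹) × 0.0018 = 3.6 × 10⁸ Pa = 360 MPa
500 MPa > 360 MPa, so A is larger.
Final answer: A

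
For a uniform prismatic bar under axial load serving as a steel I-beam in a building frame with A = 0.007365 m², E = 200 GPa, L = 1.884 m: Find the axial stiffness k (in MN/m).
Model: a uniform prismatic bar under axial load, so k = (A·E) / L.
Convert to SI units:
  E = 200 GPa = 2 × 10¹¹ Pa
Substitute:
  k = (0.007365 × (2 × 10¹¹)) / 1.884
  k = 7.818 × 10⁸ N/m
Convert: k = 7.818 × 10⁸ N/m = 781.8 MN/m
Final answer: k = 781.8 MN/m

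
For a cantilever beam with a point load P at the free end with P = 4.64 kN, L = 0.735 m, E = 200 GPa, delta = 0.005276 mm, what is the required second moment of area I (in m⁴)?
Model: a cantilever beam with a point load P at the free end, so delta = (P·L^3) / (3·E·I).
Solve for I: I = (P·L^3) / (3·delta·E).
Convert to SI units:
  P = 4.64 kN = 4640 N
  E = 200 GPa = 2 × 10¹¹ Pa
  delta = 0.005276 mm = 5.276 × 10⁻⁶ m
Substitute:
  I = (4640 × 0.735^3) / (3 × (5.276 × 10⁻⁶) × (2 × 10¹¹))
  I = 0.000582 m⁴
Final answer: I = 0.000582 m⁴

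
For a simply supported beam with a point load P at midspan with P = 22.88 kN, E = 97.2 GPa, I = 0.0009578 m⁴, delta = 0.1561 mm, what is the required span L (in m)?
Model: a simply supported beam with a point load P at midspan, so delta = (P·L^3) / (48·E·I).
Solve for L: L = ((48·delta·E·I) / P)^(1/3).
Convert to SI units:
  P = 22.88 kN = 22880 N
  E = 97.2 GPa = 9.72 × 10¹⁰ Pa
  delta = 0.1561 mm = 0.0001561 m
Substitute:
  L = ((48 × 0.0001561 × (9.72 × 10¹⁰) × 0.0009578) / 22880)^(1/3)
  L = 3.124 m
Final answer: L = 3.124 m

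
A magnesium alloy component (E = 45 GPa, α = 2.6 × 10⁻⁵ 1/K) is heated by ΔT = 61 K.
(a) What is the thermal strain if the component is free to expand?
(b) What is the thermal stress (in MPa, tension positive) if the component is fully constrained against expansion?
(a) Free thermal strain ε_th = α·ΔT = (2.6 × 10⁻⁵) × 61 = 0.001586
(b) Fully constrained, the expansion is suppressed, so σ = -E·α·ΔT. Convert E = 45 GPa = 4.5 × 10¹⁰ Pa.
  σ = -(4.5 × 10¹⁰) × (2.6 × 10⁻⁵) × 61 = -7.137 × 10⁷ Pa = -71.37 MPa (compressive)
Final answer: (a) ε_th = 0.001586, (b) σ = -71.37 MPa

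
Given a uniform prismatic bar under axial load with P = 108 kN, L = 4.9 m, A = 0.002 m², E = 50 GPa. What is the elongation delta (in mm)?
Model: a uniform prismatic bar under axial load, so delta = (P·L) / (A·E).
Convert to SI units:
  P = 108 kN = 108000 N
  E = 50 GPa = 5 × 10¹⁰ Pa
Substitute:
  delta = (108000 × 4.9) / (0.002 × (5 × 10¹⁰))
  delta = 0.005292 m
Convert: delta = 0.005292 m = 5.292 mm
Final answer: delta = 5.292 mm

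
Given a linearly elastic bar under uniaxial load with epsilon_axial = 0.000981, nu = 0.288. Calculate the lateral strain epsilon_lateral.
Model: a linearly elastic bar under uniaxial load, so epsilon_lateral = -nu·epsilon_axial.
Substitute:
  epsilon_lateral = -(0.288 × 0.000981)
  epsilon_lateral = -0.0002825
Final answer: epsilon_lateral = -0.0002825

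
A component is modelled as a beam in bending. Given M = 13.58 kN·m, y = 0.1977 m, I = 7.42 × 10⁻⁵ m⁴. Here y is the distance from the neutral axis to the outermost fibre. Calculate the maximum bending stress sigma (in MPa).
Model: a beam in bending, so sigma = (M·y) / I.
Convert to SI units:
  M = 13.58 kN·m = 13580 N·m
Substitute:
  sigma = (13580 × 0.1977) / (7.42 × 10⁻⁵)
  sigma = 3.618 × 10⁷ Pa
Convert: sigma = 3.618 × 10⁷ Pa = 36.18 MPa
Final answer: sigma = 36.18 MPa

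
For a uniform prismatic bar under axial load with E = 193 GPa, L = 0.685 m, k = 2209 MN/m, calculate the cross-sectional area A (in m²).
Model: a uniform prismatic bar under axial load, so k = (A·E) / L.
Solve for A: A = (k·L) / E.
Convert to SI units:
  E = 193 GPa = 1.93 × 10¹¹ Pa
  k = 2209 MN/m = 2.209 × 10⁹ N/m
Substitute:
  A = ((2.209 × 10⁹) × 0.685) / (1.93 × 10¹¹)
  A = 0.00784 m²
Final answer: A = 0.00784 m²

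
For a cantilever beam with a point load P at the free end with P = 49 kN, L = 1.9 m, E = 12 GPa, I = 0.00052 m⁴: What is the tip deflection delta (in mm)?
Model: a cantilever beam with a point load P at the free end, so delta = (P·L^3) / (3·E·I).
Convert to SI units:
  P = 49 kN = 49000 N
  E = 12 GPa = 1.2 × 10¹⁰ Pa
Substitute:
  delta = (49000 × 1.9^3) / (3 × (1.2 × 10¹⁰) × 0.00052)
  delta = 0.01795 m
Convert: delta = 0.01795 m = 17.95 mm
Final answer: delta = 17.95 mm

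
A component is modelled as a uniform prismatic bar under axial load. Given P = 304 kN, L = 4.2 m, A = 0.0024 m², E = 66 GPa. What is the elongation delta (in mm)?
Model: a uniform prismatic bar under axial load, so delta = (P·L) / (A·E).
Convert to SI units:
  P = 304 kN = 304000 N
  E = 66 GPa = 6.6 × 10¹⁰ Pa
Substitute:
  delta = (304000 × 4.2) / (0.0024 × (6.6 × 10¹⁰))
  delta = 0.008061 m
Convert: delta = 0.008061 m = 8.061 mm
Final answer: delta = 8.061 mm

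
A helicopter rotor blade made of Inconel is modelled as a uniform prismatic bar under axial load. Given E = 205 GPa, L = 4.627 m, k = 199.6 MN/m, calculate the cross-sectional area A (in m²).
Model: a uniform prismatic bar under axial load, so k = (A·E) / L.
Solve for A: A = (k·L) / E.
Convert to SI units:
  E = 205 GPa = 2.05 × 10¹¹ Pa
  k = 199.6 MN/m = 1.996 × 10⁸ N/m
Substitute:
  A = ((1.996 × 10⁸) × 4.627) / (2.05 × 10¹¹)
  A = 0.004505 m²
Final answer: A = 0.004505 m²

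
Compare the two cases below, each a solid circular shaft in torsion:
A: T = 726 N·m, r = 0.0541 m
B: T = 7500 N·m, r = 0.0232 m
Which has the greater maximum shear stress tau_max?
Model: a solid circular shaft in torsion, so tau_max = (2·T) / (π·r^3) (SI units).
  A: tau_max = (2 × 726) / (π × 0.0541^3) = 2.919 × 10⁶ Pa = 2.919 MPa
  B: tau_max = (2 × 7500) / (π × 0.0232^3) = 3.824 × 10⁸ Pa = 382.4 MPa
382.4 MPa > 2.919 MPa, so B is larger.
Final answer: B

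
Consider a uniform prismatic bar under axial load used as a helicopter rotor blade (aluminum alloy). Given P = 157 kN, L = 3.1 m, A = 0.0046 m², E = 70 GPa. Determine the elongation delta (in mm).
Model: a uniform prismatic bar under axial load, so delta = (P·L) / (A·E).
Convert to SI units:
  P = 157 kN = 157000 N
  E = 70 GPa = 7 × 10¹⁰ Pa
Substitute:
  delta = (157000 × 3.1) / (0.0046 × (7 × 10¹⁰))
  delta = 0.001511 m
Convert: delta = 0.001511 m = 1.511 mm
Final answer: delta = 1.511 mm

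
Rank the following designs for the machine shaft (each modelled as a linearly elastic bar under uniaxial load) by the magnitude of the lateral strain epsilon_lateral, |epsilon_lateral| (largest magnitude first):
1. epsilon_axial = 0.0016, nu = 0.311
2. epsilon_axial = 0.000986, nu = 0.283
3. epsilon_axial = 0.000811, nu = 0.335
Model: a linearly elastic bar under uniaxial load, so epsilon_lateral = -nu·epsilon_axial (SI units).
  Case 1: epsilon_lateral = -(0.311 × 0.0016) = -0.0004976
  Case 2: epsilon_lateral = -(0.283 × 0.000986) = -0.000279
  Case 3: epsilon_lateral = -(0.335 × 0.000811) = -0.0002717
Ordering by |epsilon_lateral|: 0.0004976 (case 1) > 0.000279 (case 2) > 0.0002717 (case 3)
Final answer: 1, 2, 3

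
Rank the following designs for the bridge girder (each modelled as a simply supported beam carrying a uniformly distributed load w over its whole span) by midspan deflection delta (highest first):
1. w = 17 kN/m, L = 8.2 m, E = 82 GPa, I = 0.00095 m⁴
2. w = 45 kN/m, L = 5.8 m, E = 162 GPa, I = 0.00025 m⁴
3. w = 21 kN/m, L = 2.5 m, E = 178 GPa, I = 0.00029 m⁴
Model: a simply supported beam carrying a uniformly distributed load w over its whole span, so delta = (5·w·L^4) / (384·E·I) (SI units).
  Case 1: delta = (5 × 17000 × 8.2^4) / (384 × (8.2 × 10¹⁰) × 0.00095) = 0.01285 m = 12.85 mm
  Case 2: delta = (5 × 45000 × 5.8^4) / (384 × (1.62 × 10¹¹) × 0.00025) = 0.01637 m = 16.37 mm
  Case 3: delta = (5 × 21000 × 2.5^4) / (384 × (1.78 × 10¹¹) × 0.00029) = 0.0002069 m = 0.2069 mm
Ordering: 16.37 mm (case 2) > 12.85 mm (case 1) > 0.2069 mm (case 3)
Final answer: 2, 1, 3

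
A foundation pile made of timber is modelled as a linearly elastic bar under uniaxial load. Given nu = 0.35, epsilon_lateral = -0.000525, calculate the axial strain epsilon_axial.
Model: a linearly elastic bar under uniaxial load, so epsilon_lateral = -nu·epsilon_axial.
Solve for epsilon_axial: epsilon_axial = -epsilon_lateral / nu.
Substitute:
  epsilon_axial = -(-0.000525) / 0.35
  epsilon_axial = 0.0015
Final answer: epsilon_axial = 0.0015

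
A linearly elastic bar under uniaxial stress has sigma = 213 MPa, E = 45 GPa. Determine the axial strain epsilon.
Model: a linearly elastic bar under uniaxial stress, so epsilon = sigma / E.
Convert to SI units:
  sigma = 213 MPa = 2.13 × 10⁸ Pa
  E = 45 GPa = 4.5 × 10¹⁰ Pa
Substitute:
  epsilon = (2.13 × 10⁸) / (4.5 × 10¹⁰)
  epsilon = 0.004733
Final answer: epsilon = 0.004733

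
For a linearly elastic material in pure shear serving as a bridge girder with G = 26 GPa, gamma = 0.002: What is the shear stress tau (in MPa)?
Model: a linearly elastic material in pure shear, so tau = G·gamma.
Convert to SI units:
  G = 26 GPa = 2.6 × 10¹⁰ Pa
Substitute:
  tau = (2.6 × 10¹⁰) × 0.002
  tau = 5.2 × 10⁷ Pa
Convert: tau = 5.2 × 10⁷ Pa = 52 MPa
Final answer: tau = 52 MPa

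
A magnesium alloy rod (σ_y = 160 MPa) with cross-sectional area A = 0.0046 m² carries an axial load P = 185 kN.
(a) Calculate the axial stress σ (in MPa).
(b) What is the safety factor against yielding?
(a) Axial stress σ = P/A. Convert P = 185 kN = 185000 N.
  σ = 185000 / 0.0046 = 4.022 × 10⁷ Pa = 40.22 MPa
(b) Safety factor SF = σ_y/σ = 160 / 40.22 = 3.978
Final answer: (a) σ = 40.22 MPa, (b) SF = 3.978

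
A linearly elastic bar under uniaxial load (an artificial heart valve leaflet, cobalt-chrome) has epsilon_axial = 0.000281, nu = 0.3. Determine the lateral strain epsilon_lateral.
Model: a linearly elastic bar under uniaxial load, so epsilon_lateral = -nu·epsilon_axial.
Substitute:
  epsilon_lateral = -(0.3 × 0.000281)
  epsilon_lateral = -8.43 × 10⁻⁵
Final answer: epsilon_lateral = -8.43 × 10⁻⁵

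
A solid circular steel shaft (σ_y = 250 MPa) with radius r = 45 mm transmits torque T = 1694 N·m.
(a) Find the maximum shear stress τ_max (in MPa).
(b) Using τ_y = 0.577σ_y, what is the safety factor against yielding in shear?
(a) For a solid circular shaft, τ_max = T·r/J with J = π·r^4/2, i.e. τ_max = 2·T / (π·r^3). Convert r = 45 mm = 0.045 m.
  τ_max = (2 × 1694) / (π × 0.045^3) = 1.183 × 10⁷ Pa = 11.83 MPa
(b) τ_y = 0.577 × 250 = 144.25 MPa
  SF = τ_y/τ_max = 144.25 / 11.83 = 12.19
Final answer: (a) τ_max = 11.83 MPa, (b) SF = 12.19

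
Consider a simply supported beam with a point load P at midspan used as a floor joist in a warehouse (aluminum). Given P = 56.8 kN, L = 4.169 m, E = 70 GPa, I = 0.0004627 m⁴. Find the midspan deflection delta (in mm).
Model: a simply supported beam with a point load P at midspan, so delta = (P·L^3) / (48·E·I).
Convert to SI units:
  P = 56.8 kN = 56800 N
  E = 70 GPa = 7 × 10¹⁰ Pa
Substitute:
  delta = (56800 × 4.169^3) / (48 × (7 × 10¹⁰) × 0.0004627)
  delta = 0.002647 m
Convert: delta = 0.002647 m = 2.647 mm
Final answer: delta = 2.647 mm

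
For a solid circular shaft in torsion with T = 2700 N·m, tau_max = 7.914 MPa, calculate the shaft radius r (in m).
Model: a solid circular shaft in torsion, so tau_max = (2·T) / (π·r^3).
Solve for r: r = ((2·T) / (π·tau_max))^(1/3).
Convert to SI units:
  tau_max = 7.914 MPa = 7.914 × 10⁶ Pa
Substitute:
  r = ((2 × 2700) / (π × (7.914 × 10⁶)))^(1/3)
  r = 0.06011 m
Final answer: r = 0.06011 m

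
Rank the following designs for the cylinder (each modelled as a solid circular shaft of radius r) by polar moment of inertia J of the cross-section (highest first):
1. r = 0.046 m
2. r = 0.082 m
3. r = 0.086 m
Model: a solid circular shaft of radius r, so J = (π·r^4) / 2 (SI units).
  Case 1: J = (π × 0.046^4) / 2 = 7.033 × 10⁻⁶ m⁴
  Case 2: J = (π × 0.082^4) / 2 = 7.102 × 10⁻⁵ m⁴
  Case 3: J = (π × 0.086^4) / 2 = 8.592 × 10⁻⁵ m⁴
Ordering: 8.592 × 10⁻⁵ m⁴ (case 3) > 7.102 × 10⁻⁵ m⁴ (case 2) > 7.033 × 10⁻⁶ m⁴ (case 1)
Final answer: 3, 2, 1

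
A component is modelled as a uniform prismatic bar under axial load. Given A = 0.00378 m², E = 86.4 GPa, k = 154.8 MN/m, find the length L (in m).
Model: a uniform prismatic bar under axial load, so k = (A·E) / L.
Solve for L: L = (A·E) / k.
Convert to SI units:
  E = 86.4 GPa = 8.64 × 10¹⁰ Pa
  k = 154.8 MN/m = 1.548 × 10⁸ N/m
Substitute:
  L = (0.00378 × (8.64 × 10¹⁰)) / (1.548 × 10⁸)
  L = 2.11 m
Final answer: L = 2.11 m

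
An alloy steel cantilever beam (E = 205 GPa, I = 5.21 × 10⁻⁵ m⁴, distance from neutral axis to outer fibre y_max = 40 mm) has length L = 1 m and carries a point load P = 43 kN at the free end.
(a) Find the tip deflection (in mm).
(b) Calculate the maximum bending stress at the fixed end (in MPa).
(a) Tip deflection of a cantilever with an end point load: δ = P·L^3 / (3·E·I). Convert P = 43 kN = 43000 N, E = 205 GPa = 2.05 × 10¹¹ Pa.
  δ = (43000 × 1^3) / (3 × (2.05 × 10¹¹) × (5.21 × 10⁻⁵)) = 0.001342 m = 1.342 mm
(b) Maximum bending moment at the fixed end: M = P·L = 43000 × 1 = 43000 N·m. Convert y_max = 40 mm = 0.04 m.
  σ = M·y_max / I = (43000 × 0.04) / (5.21 × 10⁻⁵) = 3.301 × 10⁷ Pa = 33.01 MPa
Final answer: (a) δ = 1.342 mm, (b) σ = 33.01 MPa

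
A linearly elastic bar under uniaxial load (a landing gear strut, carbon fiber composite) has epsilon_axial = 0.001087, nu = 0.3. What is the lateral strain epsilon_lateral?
Model: a linearly elastic bar under uniaxial load, so epsilon_lateral = -nu·epsilon_axial.
Substitute:
  epsilon_lateral = -(0.3 × 0.001087)
  epsilon_lateral = -0.0003261
Final answer: epsilon_lateral = -0.0003261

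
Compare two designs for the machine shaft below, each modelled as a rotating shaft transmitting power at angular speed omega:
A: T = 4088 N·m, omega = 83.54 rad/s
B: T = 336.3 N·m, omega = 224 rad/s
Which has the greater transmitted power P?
Model: a rotating shaft transmitting power at angular speed omega, so P = T·omega (SI units).
  A: P = 4088 × 83.54 = 341500 W = 341.5 kW
  B: P = 336.3 × 224 = 75330 W = 75.33 kW
341.5 kW > 75.33 kW, so A is larger.
Final answer: A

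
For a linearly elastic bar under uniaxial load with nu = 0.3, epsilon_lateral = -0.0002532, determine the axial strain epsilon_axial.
Model: a linearly elastic bar under uniaxial load, so epsilon_lateral = -nu·epsilon_axial.
Solve for epsilon_axial: epsilon_axial = -epsilon_lateral / nu.
Substitute:
  epsilon_axial = -(-0.0002532) / 0.3
  epsilon_axial = 0.000844
Final answer: epsilon_axial = 0.000844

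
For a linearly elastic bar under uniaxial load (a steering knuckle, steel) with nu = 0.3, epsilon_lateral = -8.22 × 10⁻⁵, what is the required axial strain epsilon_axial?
Model: a linearly elastic bar under uniaxial load, so epsilon_lateral = -nu·epsilon_axial.
Solve for epsilon_axial: epsilon_axial = -epsilon_lateral / nu.
Substitute:
  epsilon_axial = -(-8.22 × 10⁻⁵) / 0.3
  epsilon_axial = 0.000274
Final answer: epsilon_axial = 0.000274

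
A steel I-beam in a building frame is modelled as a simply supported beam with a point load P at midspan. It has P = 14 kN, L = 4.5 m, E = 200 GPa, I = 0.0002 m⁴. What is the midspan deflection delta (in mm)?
Model: a simply supported beam with a point load P at midspan, so delta = (P·L^3) / (48·E·I).
Convert to SI units:
  P = 14 kN = 14000 N
  E = 200 GPa = 2 × 10¹¹ Pa
Substitute:
  delta = (14000 × 4.5^3) / (48 × (2 × 10¹¹) × 0.0002)
  delta = 0.0006645 m
Convert: delta = 0.0006645 m = 0.6645 mm
Final answer: delta = 0.6645 mm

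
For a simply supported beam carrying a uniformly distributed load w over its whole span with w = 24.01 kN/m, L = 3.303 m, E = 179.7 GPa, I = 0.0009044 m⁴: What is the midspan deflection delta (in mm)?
Model: a simply supported beam carrying a uniformly distributed load w over its whole span, so delta = (5·w·L^4) / (384·E·I).
Convert to SI units:
  w = 24.01 kN/m = 24010 N/m
  E = 179.7 GPa = 1.797 × 10¹¹ Pa
Substitute:
  delta = (5 × 24010 × 3.303^4) / (384 × (1.797 × 10¹¹) × 0.0009044)
  delta = 0.000229 m
Convert: delta = 0.000229 m = 0.229 mm
Final answer: delta = 0.229 mm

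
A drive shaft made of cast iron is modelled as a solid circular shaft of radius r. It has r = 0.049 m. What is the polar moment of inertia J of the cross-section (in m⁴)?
Model: a solid circular shaft of radius r, so J = (π·r^4) / 2.
Substitute:
  J = (π × 0.049^4) / 2
  J = 9.055 × 10⁻⁶ m⁴
Final answer: J = 9.055 × 10⁻⁶ m⁴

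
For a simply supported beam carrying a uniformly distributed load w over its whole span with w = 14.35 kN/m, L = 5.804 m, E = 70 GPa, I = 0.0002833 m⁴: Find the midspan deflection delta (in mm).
Model: a simply supported beam carrying a uniformly distributed load w over its whole span, so delta = (5·w·L^4) / (384·E·I).
Convert to SI units:
  w = 14.35 kN/m = 14350 N/m
  E = 70 GPa = 7 × 10¹⁰ Pa
Substitute:
  delta = (5 × 14350 × 5.804^4) / (384 × (7 × 10¹⁰) × 0.0002833)
  delta = 0.01069 m
Convert: delta = 0.01069 m = 10.69 mm
Final answer: delta = 10.69 mm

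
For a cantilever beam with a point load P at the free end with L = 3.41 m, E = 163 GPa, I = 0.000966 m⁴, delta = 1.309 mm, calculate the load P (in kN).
Model: a cantilever beam with a point load P at the free end, so delta = (P·L^3) / (3·E·I).
Solve for P: P = (3·delta·E·I) / L^3.
Convert to SI units:
  E = 163 GPa = 1.63 × 10¹¹ Pa
  delta = 1.309 mm = 0.001309 m
Substitute:
  P = (3 × 0.001309 × (1.63 × 10¹¹) × 0.000966) / 3.41^3
  P = 15590 N
Convert: P = 15590 N = 15.59 kN
Final answer: P = 15.59 kN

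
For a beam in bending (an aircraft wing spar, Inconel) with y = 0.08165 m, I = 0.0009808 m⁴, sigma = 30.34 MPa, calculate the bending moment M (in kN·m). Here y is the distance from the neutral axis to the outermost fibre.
Model: a beam in bending, so sigma = (M·y) / I.
Solve for M: M = (sigma·I) / y.
Convert to SI units:
  sigma = 30.34 MPa = 3.034 × 10⁷ Pa
Substitute:
  M = ((3.034 × 10⁷) × 0.0009808) / 0.08165
  M = 364500 N·m
Convert: M = 364500 N·m = 364.5 kN·m
Final answer: M = 364.5 kN·m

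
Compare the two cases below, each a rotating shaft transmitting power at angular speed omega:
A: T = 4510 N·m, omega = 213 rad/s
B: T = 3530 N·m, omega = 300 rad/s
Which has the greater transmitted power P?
Model: a rotating shaft transmitting power at angular speed omega, so P = T·omega (SI units).
  A: P = 4510 × 213 = 960600 W = 960.6 kW
  B: P = 3530 × 300 = 1.059 × 10⁶ W = 1059 kW
1059 kW > 960.6 kW, so B is larger.
Final answer: B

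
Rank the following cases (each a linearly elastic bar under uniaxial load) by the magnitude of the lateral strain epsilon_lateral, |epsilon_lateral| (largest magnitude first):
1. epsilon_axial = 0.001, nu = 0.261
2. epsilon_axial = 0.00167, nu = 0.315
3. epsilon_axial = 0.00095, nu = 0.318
Model: a linearly elastic bar under uniaxial load, so epsilon_lateral = -nu·epsilon_axial (SI units).
  Case 1: epsilon_lateral = -(0.261 × 0.001) = -0.000261
  Case 2: epsilon_lateral = -(0.315 × 0.00167) = -0.0005261
  Case 3: epsilon_lateral = -(0.318 × 0.00095) = -0.0003021
Ordering by |epsilon_lateral|: 0.0005261 (case 2) > 0.0003021 (case 3) > 0.000261 (case 1)
Final answer: 2, 3, 1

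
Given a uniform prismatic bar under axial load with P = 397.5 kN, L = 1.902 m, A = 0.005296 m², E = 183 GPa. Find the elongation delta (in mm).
Model: a uniform prismatic bar under axial load, so delta = (P·L) / (A·E).
Convert to SI units:
  P = 397.5 kN = 397500 N
  E = 183 GPa = 1.83 × 10¹¹ Pa
Substitute:
  delta = (397500 × 1.902) / (0.005296 × (1.83 × 10¹¹))
  delta = 0.0007801 m
Convert: delta = 0.0007801 m = 0.7801 mm
Final answer: delta = 0.7801 mm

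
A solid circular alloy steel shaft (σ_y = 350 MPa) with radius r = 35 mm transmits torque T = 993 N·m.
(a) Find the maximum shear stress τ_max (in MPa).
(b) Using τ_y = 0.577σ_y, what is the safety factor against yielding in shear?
(a) For a solid circular shaft, τ_max = T·r/J with J = π·r^4/2, i.e. τ_max = 2·T / (π·r^3). Convert r = 35 mm = 0.035 m.
  τ_max = (2 × 993) / (π × 0.035^3) = 1.474 × 10⁷ Pa = 14.74 MPa
(b) τ_y = 0.577 × 350 = 201.95 MPa
  SF = τ_y/τ_max = 201.95 / 14.74 = 13.7
Final answer: (a) τ_max = 14.74 MPa, (b) SF = 13.7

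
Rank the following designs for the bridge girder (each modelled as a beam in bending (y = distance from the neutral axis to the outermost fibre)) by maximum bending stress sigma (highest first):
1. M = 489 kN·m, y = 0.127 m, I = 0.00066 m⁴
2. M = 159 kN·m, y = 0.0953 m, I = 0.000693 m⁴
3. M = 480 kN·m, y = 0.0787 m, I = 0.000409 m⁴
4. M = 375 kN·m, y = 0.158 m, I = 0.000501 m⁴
Model: a beam in bending (y = distance from the neutral axis to the outermost fibre), so sigma = (M·y) / I (SI units).
  Case 1: sigma = (489000 × 0.127) / 0.00066 = 9.41 × 10⁷ Pa = 94.1 MPa
  Case 2: sigma = (159000 × 0.0953) / 0.000693 = 2.187 × 10⁷ Pa = 21.87 MPa
  Case 3: sigma = (480000 × 0.0787) / 0.000409 = 9.236 × 10⁷ Pa = 92.36 MPa
  Case 4: sigma = (375000 × 0.158) / 0.000501 = 1.183 × 10⁸ Pa = 118.3 MPa
Ordering: 118.3 MPa (case 4) > 94.1 MPa (case 1) > 92.36 MPa (case 3) > 21.87 MPa (case 2)
Final answer: 4, 1, 3, 2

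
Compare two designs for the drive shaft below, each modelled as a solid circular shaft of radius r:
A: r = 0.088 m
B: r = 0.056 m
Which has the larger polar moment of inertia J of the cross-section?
Model: a solid circular shaft of radius r, so J = (π·r^4) / 2 (SI units).
  A: J = (π × 0.088^4) / 2 = 9.42 × 10⁻⁵ m⁴
  B: J = (π × 0.056^4) / 2 = 1.545 × 10⁻⁵ m⁴
9.42 × 10⁻⁵ m⁴ > 1.545 × 10⁻⁵ m⁴, so A is larger.
Final answer: A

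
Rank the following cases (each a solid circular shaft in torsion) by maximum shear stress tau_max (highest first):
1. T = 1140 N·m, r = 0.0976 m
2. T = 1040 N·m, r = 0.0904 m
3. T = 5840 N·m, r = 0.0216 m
Model: a solid circular shaft in torsion, so tau_max = (2·T) / (π·r^3) (SI units).
  Case 1: tau_max = (2 × 1140) / (π × 0.0976^3) = 780600 Pa = 0.7806 MPa
  Case 2: tau_max = (2 × 1040) / (π × 0.0904^3) = 896200 Pa = 0.8962 MPa
  Case 3: tau_max = (2 × 5840) / (π × 0.0216^3) = 3.689 × 10⁸ Pa = 368.9 MPa
Ordering: 368.9 MPa (case 3) > 0.8962 MPa (case 2) > 0.7806 MPa (case 1)
Final answer: 3, 2, 1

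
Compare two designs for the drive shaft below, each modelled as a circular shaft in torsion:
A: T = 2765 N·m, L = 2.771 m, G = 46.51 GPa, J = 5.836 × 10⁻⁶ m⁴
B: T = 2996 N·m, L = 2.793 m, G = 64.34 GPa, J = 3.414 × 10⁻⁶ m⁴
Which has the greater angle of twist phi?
Model: a circular shaft in torsion, so phi = (T·L) / (G·J) (SI units).
  A: phi = (2765 × 2.771) / ((4.651 × 10¹⁰) × (5.836 × 10⁻⁶)) = 0.02823 rad = 1.617°
  B: phi = (2996 × 2.793) / ((6.434 × 10¹⁰) × (3.414 × 10⁻⁶)) = 0.0381 rad = 2.183°
2.183° > 1.617°, so B is larger.
Final answer: B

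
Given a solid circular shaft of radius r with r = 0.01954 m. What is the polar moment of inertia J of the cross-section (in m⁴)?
Model: a solid circular shaft of radius r, so J = (π·r^4) / 2.
Substitute:
  J = (π × 0.01954^4) / 2
  J = 2.29 × 10⁻⁷ m⁴
Final answer: J = 2.29 × 10⁻⁷ m⁴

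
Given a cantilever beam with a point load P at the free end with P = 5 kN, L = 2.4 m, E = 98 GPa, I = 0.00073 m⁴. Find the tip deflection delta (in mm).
Model: a cantilever beam with a point load P at the free end, so delta = (P·L^3) / (3·E·I).
Convert to SI units:
  P = 5 kN = 5000 N
  E = 98 GPa = 9.8 × 10¹⁰ Pa
Substitute:
  delta = (5000 × 2.4^3) / (3 × (9.8 × 10¹⁰) × 0.00073)
  delta = 0.0003221 m
Convert: delta = 0.0003221 m = 0.3221 mm
Final answer: delta = 0.3221 mm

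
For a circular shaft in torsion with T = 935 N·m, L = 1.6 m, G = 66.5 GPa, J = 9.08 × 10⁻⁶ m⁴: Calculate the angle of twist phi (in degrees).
Model: a circular shaft in torsion, so phi = (T·L) / (G·J).
Convert to SI units:
  G = 66.5 GPa = 6.65 × 10¹⁰ Pa
Substitute:
  phi = (935 × 1.6) / ((6.65 × 10¹⁰) × (9.08 × 10⁻⁶))
  phi = 0.002478 rad
Convert to degrees: phi = 0.002478 × 180/π = 0.142°
Final answer: phi = 0.142°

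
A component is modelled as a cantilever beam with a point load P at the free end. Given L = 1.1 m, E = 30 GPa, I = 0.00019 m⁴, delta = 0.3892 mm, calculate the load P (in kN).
Model: a cantilever beam with a point load P at the free end, so delta = (P·L^3) / (3·E·I).
Solve for P: P = (3·delta·E·I) / L^3.
Convert to SI units:
  E = 30 GPa = 3 × 10¹⁰ Pa
  delta = 0.3892 mm = 0.0003892 m
Substitute:
  P = (3 × 0.0003892 × (3 × 10¹⁰) × 0.00019) / 1.1^3
  P = 5000 N
Convert: P = 5000 N = 5 kN
Final answer: P = 5 kN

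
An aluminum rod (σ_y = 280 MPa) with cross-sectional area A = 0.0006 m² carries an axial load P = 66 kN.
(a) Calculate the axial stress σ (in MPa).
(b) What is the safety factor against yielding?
(a) Axial stress σ = P/A. Convert P = 66 kN = 66000 N.
  σ = 66000 / 0.0006 = 1.1 × 10⁸ Pa = 110 MPa
(b) Safety factor SF = σ_y/σ = 280 / 110 = 2.545
Final answer: (a) σ = 110 MPa, (b) SF = 2.545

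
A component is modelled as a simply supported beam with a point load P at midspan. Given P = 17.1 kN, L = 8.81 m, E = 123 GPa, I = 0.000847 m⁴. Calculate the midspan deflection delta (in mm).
Model: a simply supported beam with a point load P at midspan, so delta = (P·L^3) / (48·E·I).
Convert to SI units:
  P = 17.1 kN = 17100 N
  E = 123 GPa = 1.23 × 10¹¹ Pa
Substitute:
  delta = (17100 × 8.81^3) / (48 × (1.23 × 10¹¹) × 0.000847)
  delta = 0.002338 m
Convert: delta = 0.002338 m = 2.338 mm
Final answer: delta = 2.338 mm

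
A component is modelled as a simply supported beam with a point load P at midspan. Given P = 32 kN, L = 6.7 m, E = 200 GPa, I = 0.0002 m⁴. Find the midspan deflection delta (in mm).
Model: a simply supported beam with a point load P at midspan, so delta = (P·L^3) / (48·E·I).
Convert to SI units:
  P = 32 kN = 32000 N
  E = 200 GPa = 2 × 10¹¹ Pa
Substitute:
  delta = (32000 × 6.7^3) / (48 × (2 × 10¹¹) × 0.0002)
  delta = 0.005013 m
Convert: delta = 0.005013 m = 5.013 mm
Final answer: delta = 5.013 mm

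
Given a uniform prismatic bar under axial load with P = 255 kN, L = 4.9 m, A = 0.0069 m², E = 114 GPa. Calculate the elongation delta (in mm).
Model: a uniform prismatic bar under axial load, so delta = (P·L) / (A·E).
Convert to SI units:
  P = 255 kN = 255000 N
  E = 114 GPa = 1.14 × 10¹¹ Pa
Substitute:
  delta = (255000 × 4.9) / (0.0069 × (1.14 × 10¹¹))
  delta = 0.001588 m
Convert: delta = 0.001588 m = 1.588 mm
Final answer: delta = 1.588 mm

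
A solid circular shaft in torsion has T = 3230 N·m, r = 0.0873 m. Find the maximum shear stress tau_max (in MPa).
Model: a solid circular shaft in torsion, so tau_max = (2·T) / (π·r^3).
Substitute:
  tau_max = (2 × 3230) / (π × 0.0873^3)
  tau_max = 3.091 × 10⁶ Pa
Convert: tau_max = 3.091 × 10⁶ Pa = 3.091 MPa
Final answer: tau_max = 3.091 MPa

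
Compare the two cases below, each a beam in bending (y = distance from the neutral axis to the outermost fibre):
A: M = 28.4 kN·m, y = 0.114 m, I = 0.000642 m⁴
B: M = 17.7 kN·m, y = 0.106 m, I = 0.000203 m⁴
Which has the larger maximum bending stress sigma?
Model: a beam in bending (y = distance from the neutral axis to the outermost fibre), so sigma = (M·y) / I (SI units).
  A: sigma = (28400 × 0.114) / 0.000642 = 5.043 × 10⁶ Pa = 5.043 MPa
  B: sigma = (17700 × 0.106) / 0.000203 = 9.242 × 10⁶ Pa = 9.242 MPa
9.242 MPa > 5.043 MPa, so B is larger.
Final answer: B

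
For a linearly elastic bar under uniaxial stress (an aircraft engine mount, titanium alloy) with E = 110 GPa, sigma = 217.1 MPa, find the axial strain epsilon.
Model: a linearly elastic bar under uniaxial stress, so sigma = E·epsilon.
Solve for epsilon: epsilon = sigma / E.
Convert to SI units:
  E = 110 GPa = 1.1 × 10¹¹ Pa
  sigma = 217.1 MPa = 2.171 × 10⁸ Pa
Substitute:
  epsilon = (2.171 × 10⁸) / (1.1 × 10¹¹)
  epsilon = 0.001974
Final answer: epsilon = 0.001974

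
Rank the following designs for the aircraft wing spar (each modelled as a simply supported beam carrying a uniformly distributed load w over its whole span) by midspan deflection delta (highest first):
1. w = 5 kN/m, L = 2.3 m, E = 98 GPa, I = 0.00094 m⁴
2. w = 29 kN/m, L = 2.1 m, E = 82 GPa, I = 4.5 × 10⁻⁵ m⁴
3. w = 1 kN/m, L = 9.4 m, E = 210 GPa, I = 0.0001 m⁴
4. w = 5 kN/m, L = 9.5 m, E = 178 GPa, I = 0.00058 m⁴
Model: a simply supported beam carrying a uniformly distributed load w over its whole span, so delta = (5·w·L^4) / (384·E·I) (SI units).
  Case 1: delta = (5 × 5000 × 2.3^4) / (384 × (9.8 × 10¹⁰) × 0.00094) = 1.978 × 10⁻⁵ m = 0.01978 mm
  Case 2: delta = (5 × 29000 × 2.1^4) / (384 × (8.2 × 10¹⁰) × (4.5 × 10⁻⁵)) = 0.00199 m = 1.99 mm
  Case 3: delta = (5 × 1000 × 9.4^4) / (384 × (2.1 × 10¹¹) × 0.0001) = 0.004841 m = 4.841 mm
  Case 4: delta = (5 × 5000 × 9.5^4) / (384 × (1.78 × 10¹¹) × 0.00058) = 0.005136 m = 5.136 mm
Ordering: 5.136 mm (case 4) > 4.841 mm (case 3) > 1.99 mm (case 2) > 0.01978 mm (case 1)
Final answer: 4, 3, 2, 1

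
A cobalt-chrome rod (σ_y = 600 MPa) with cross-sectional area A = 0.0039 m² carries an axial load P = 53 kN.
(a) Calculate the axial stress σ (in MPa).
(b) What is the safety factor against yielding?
(a) Axial stress σ = P/A. Convert P = 53 kN = 53000 N.
  σ = 53000 / 0.0039 = 1.359 × 10⁷ Pa = 13.59 MPa
(b) Safety factor SF = σ_y/σ = 600 / 13.59 = 44.15
Final answer: (a) σ = 13.59 MPa, (b) SF = 44.15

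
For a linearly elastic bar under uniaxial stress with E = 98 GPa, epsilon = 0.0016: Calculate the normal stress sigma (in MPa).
Model: a linearly elastic bar under uniaxial stress, so sigma = E·epsilon.
Convert to SI units:
  E = 98 GPa = 9.8 × 10¹⁰ Pa
Substitute:
  sigma = (9.8 × 10¹⁰) × 0.0016
  sigma = 1.568 × 10⁸ Pa
Convert: sigma = 1.568 × 10⁸ Pa = 156.8 MPa
Final answer: sigma = 156.8 MPa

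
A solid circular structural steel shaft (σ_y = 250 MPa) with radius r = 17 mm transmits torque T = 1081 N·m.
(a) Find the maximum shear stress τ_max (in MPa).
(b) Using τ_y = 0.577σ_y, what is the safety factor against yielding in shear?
(a) For a solid circular shaft, τ_max = T·r/J with J = π·r^4/2, i.e. τ_max = 2·T / (π·r^3). Convert r = 17 mm = 0.017 m.
  τ_max = (2 × 1081) / (π × 0.017^3) = 1.401 × 10⁸ Pa = 140.1 MPa
(b) τ_y = 0.577 × 250 = 144.25 MPa
  SF = τ_y/τ_max = 144.25 / 140.1 = 1.03
Final answer: (a) τ_max = 140.1 MPa, (b) SF = 1.03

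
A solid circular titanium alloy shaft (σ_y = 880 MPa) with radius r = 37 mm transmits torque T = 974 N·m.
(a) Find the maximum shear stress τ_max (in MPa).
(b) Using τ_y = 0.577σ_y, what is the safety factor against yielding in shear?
(a) For a solid circular shaft, τ_max = T·r/J with J = π·r^4/2, i.e. τ_max = 2·T / (π·r^3). Convert r = 37 mm = 0.037 m.
  τ_max = (2 × 974) / (π × 0.037^3) = 1.224 × 10⁷ Pa = 12.24 MPa
(b) τ_y = 0.577 × 880 = 507.76 MPa
  SF = τ_y/τ_max = 507.76 / 12.24 = 41.48
Final answer: (a) τ_max = 12.24 MPa, (b) SF = 41.48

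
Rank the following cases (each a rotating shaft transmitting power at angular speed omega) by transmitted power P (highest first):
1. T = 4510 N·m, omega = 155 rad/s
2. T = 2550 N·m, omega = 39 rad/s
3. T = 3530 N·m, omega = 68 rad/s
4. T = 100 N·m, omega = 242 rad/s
Model: a rotating shaft transmitting power at angular speed omega, so P = T·omega (SI units).
  Case 1: P = 4510 × 155 = 699000 W = 699 kW
  Case 2: P = 2550 × 39 = 99450 W = 99.45 kW
  Case 3: P = 3530 × 68 = 240000 W = 240 kW
  Case 4: P = 100 × 242 = 24200 W = 24.2 kW
Ordering: 699 kW (case 1) > 240 kW (case 3) > 99.45 kW (case 2) > 24.2 kW (case 4)
Final answer: 1, 3, 2, 4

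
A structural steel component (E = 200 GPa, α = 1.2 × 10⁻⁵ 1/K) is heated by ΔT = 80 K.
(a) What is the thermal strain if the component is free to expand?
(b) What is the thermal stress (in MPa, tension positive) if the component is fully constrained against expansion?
(a) Free thermal strain ε_th = α·ΔT = (1.2 × 10⁻⁵) × 80 = 0.00096
(b) Fully constrained, the expansion is suppressed, so σ = -E·α·ΔT. Convert E = 200 GPa = 2 × 10¹¹ Pa.
  σ = -(2 × 10¹¹) × (1.2 × 10⁻⁵) × 80 = -1.92 × 10⁸ Pa = -192 MPa (compressive)
Final answer: (a) ε_th = 0.00096, (b) σ = -192 MPa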